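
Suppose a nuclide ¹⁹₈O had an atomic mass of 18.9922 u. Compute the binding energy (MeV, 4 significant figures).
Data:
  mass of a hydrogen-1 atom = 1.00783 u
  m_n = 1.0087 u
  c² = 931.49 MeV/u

Mass of separated nucleons = 8(1.00783) + 11(1.0087) = 8.06264 + 11.0957 = 19.15834 u
Δm = 19.15834 − 18.9922 = 0.16614 u
Binding energy = Δm·c² = 0.16614 × 931.49 MeV/u = 154.758 MeV

154.8 MeV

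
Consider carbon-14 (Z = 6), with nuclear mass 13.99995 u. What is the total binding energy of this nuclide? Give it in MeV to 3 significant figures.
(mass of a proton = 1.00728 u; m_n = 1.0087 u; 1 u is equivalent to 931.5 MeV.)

Mass of separated nucleons = 6(1.00728) + 8(1.0087) = 6.04368 + 8.0696 = 14.11328 u
The mass defect is 14.11328 − 13.99995 = 0.11333 u.
E_B = 0.11333 × 931.5 = 105.567 MeV

106 MeV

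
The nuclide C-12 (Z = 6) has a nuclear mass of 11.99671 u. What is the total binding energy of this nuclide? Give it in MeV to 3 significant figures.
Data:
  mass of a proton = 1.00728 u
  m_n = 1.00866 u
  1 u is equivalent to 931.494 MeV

92.2 MeV

Mass of separated nucleons = 6(1.00728) + 6(1.00866) = 6.04368 + 6.05196 = 12.09564 u
Δm = 12.09564 − 11.99671 = 0.09893 u
Converting to energy: 0.09893 u × 931.494 MeV/u = 92.1527 MeV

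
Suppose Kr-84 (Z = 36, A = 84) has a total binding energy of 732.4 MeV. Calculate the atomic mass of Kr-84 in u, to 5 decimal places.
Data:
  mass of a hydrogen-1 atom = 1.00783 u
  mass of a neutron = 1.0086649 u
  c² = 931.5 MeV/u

Mass defect = 732.4 MeV / (931.5 MeV/u) = 0.7862587 u
Constituent mass = 36(1.00783) + 48(1.0086649) = 84.6977952 u
Atomic mass = 84.6977952 − 0.7862587 = 83.9115365 u ≈ 83.91154 u (to 5 decimal places)

83.91154 u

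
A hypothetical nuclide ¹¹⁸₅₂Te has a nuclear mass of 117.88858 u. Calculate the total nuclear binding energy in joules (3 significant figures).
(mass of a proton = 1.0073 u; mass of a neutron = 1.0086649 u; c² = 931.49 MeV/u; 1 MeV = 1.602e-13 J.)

Z = 52, so N = A − Z = 118 − 52 = 66.
Total constituent mass: 52 × 1.0073 + 66 × 1.0086649 = 118.9514834 u
Mass defect Δm = 118.9514834 − 117.88858 = 1.0629034 u
Binding energy = Δm·c² = 1.0629034 × 931.49 MeV/u = 990.084 MeV
In joules: 990.084 MeV × 1.602e-13 J/MeV = 1.5861e-10 J

1.59e-10 J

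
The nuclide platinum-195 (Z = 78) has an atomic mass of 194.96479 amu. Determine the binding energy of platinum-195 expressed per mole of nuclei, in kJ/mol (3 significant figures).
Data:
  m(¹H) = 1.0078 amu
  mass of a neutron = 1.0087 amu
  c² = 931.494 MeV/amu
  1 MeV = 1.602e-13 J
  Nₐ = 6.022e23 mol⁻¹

Z = 78, so N = A − Z = 195 − 78 = 117.
Total constituent mass: 78 × 1.0078 + 117 × 1.0087 = 196.6263 amu
Δm = 196.6263 − 194.96479 = 1.66151 amu
Binding energy = Δm·c² = 1.66151 × 931.494 MeV/amu = 1547.69 MeV
Per nucleus in joules: 1547.69 MeV × 1.602e-13 J/MeV = 2.4794e-10 J
Per mole: 2.4794e-10 J × 6.022e23 mol⁻¹ = 1.4931e+14 J/mol

1.49e+11 kJ/mol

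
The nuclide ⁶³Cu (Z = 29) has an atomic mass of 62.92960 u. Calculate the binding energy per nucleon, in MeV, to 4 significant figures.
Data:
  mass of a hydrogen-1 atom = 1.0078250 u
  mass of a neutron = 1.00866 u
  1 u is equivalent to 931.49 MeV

8.750 MeV/nucleon

Z = 29, so N = A − Z = 63 − 29 = 34.
Σm = 29·m(¹H) + 34·m_n = 29.2269250 + 34.29444 = 63.5213650 u
Mass defect Δm = 63.5213650 − 62.92960 = 0.5917650 u
Converting to energy: 0.5917650 u × 931.49 MeV/u = 551.223 MeV
BE/A = 551.223 MeV / 63 = 8.750 MeV/nucleon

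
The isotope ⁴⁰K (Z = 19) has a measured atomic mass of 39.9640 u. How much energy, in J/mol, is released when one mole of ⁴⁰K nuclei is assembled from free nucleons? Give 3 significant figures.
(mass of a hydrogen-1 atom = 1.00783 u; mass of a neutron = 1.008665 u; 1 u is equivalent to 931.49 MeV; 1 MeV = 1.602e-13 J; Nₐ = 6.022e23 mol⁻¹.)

3.30e+13 J/mol

Z = 19, so N = A − Z = 40 − 19 = 21.
Σm = 19·m(¹H) + 21·m_n = 19.14877 + 21.181965 = 40.330735 u
The mass defect is 40.330735 − 39.9640 = 0.366735 u.
Binding energy = Δm·c² = 0.366735 × 931.49 MeV/u = 341.610 MeV
Per nucleus in joules: 341.610 MeV × 1.602e-13 J/MeV = 5.4726e-11 J
Per mole: 5.4726e-11 J × 6.022e23 mol⁻¹ = 3.2956e+13 J/mol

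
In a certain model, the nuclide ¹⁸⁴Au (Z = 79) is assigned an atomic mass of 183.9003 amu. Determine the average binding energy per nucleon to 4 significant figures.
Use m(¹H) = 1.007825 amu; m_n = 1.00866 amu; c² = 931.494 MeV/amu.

Z = 79, so N = A − Z = 184 − 79 = 105.
Mass of separated nucleons = 79(1.007825) + 105(1.00866) = 79.618175 + 105.90930 = 185.527475 amu
Δm = 185.527475 − 183.9003 = 1.627175 amu
E_B = 1.627175 × 931.494 = 1515.70 MeV
Dividing by A = 184 gives 8.238 MeV per nucleon.

8.238 MeV/nucleon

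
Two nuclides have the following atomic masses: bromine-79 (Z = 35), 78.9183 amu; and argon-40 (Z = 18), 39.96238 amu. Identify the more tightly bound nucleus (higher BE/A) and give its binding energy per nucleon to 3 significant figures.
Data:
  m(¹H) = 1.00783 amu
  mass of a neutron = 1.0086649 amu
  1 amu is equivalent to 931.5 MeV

bromine-79; 8.69 MeV/nucleon

bromine-79: Σm = 35(1.00783) + 44(1.0086649) = 79.6553056 amu; Δm = 0.7370056 amu; E_B = 686.52 MeV; E_B/A = 8.690 MeV
argon-40: Σm = 18(1.00783) + 22(1.0086649) = 40.3315678 amu; Δm = 0.3691878 amu; E_B = 343.898 MeV; E_B/A = 8.597 MeV
bromine-79 has the higher binding energy per nucleon, so it is the more tightly bound nucleus.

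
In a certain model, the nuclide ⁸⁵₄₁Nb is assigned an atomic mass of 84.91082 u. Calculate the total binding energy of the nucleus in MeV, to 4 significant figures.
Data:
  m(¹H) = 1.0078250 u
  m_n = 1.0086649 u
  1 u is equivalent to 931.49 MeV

Z = 41, so N = A − Z = 85 − 41 = 44.
Σm = 41·m(¹H) + 44·m_n = 41.3208250 + 44.3812556 = 85.7020806 u
Mass defect Δm = 85.7020806 − 84.91082 = 0.7912606 u
Binding energy = Δm·c² = 0.7912606 × 931.49 MeV/u = 737.051 MeV

737.1 MeV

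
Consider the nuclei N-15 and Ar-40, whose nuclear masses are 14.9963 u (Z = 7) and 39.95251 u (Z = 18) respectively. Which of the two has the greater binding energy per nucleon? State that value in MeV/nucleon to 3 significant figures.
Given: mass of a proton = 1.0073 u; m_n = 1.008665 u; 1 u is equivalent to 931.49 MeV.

Ar-40; 8.61 MeV/nucleon

N-15: Σm = 7(1.0073) + 8(1.008665) = 15.120420 u; Δm = 0.124120 u; E_B = 115.62 MeV; E_B/A = 7.708 MeV
Ar-40: Σm = 18(1.0073) + 22(1.008665) = 40.322030 u; Δm = 0.369520 u; E_B = 344.20 MeV; E_B/A = 8.605 MeV
Ar-40 has the higher binding energy per nucleon, so it is the more tightly bound nucleus.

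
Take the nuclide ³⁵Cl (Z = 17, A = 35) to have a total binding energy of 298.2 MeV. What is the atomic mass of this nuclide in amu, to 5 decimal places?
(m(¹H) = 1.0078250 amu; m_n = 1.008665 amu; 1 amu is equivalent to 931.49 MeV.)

Mass defect = 298.2 MeV / (931.49 MeV/amu) = 0.3201323 amu
Constituent mass = 17(1.0078250) + 18(1.008665) = 35.2889950 amu
Atomic mass = 35.2889950 − 0.3201323 = 34.9688627 amu ≈ 34.96886 amu (to 5 decimal places)

34.96886 amu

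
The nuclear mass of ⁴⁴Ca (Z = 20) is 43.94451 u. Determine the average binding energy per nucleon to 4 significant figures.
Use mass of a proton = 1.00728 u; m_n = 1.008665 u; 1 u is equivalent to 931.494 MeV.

Total constituent mass: 20 × 1.00728 + 24 × 1.008665 = 44.353560 u
Δm = 44.353560 − 43.94451 = 0.409050 u
Binding energy = Δm·c² = 0.409050 × 931.494 MeV/u = 381.028 MeV
Per nucleon: 381.028 / 44 = 8.660 MeV

8.660 MeV/nucleon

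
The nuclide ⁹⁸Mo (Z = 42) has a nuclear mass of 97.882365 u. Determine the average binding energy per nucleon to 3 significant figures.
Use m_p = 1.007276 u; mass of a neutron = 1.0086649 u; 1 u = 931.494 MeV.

8.63 MeV/nucleon

With 42 protons and 56 neutrons (A = 98):
Σm = 42·m_p + 56·m_n = 42.305592 + 56.4852344 = 98.7908264 u
The mass defect is 98.7908264 − 97.882365 = 0.9084614 u.
Binding energy = Δm·c² = 0.9084614 × 931.494 MeV/u = 846.226 MeV
BE/A = 846.226 MeV / 98 = 8.63496 MeV/nucleon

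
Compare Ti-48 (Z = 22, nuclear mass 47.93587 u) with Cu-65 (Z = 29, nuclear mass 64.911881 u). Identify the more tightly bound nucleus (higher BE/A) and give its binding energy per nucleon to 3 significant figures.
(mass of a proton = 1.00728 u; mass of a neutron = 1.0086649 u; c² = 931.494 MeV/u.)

Ti-48: Σm = 22(1.00728) + 26(1.0086649) = 48.3854474 u; Δm = 0.4495774 u; E_B = 418.78 MeV; E_B/A = 8.7246 MeV
Cu-65: Σm = 29(1.00728) + 36(1.0086649) = 65.5230564 u; Δm = 0.6111754 u; E_B = 569.31 MeV; E_B/A = 8.759 MeV
Cu-65 has the higher binding energy per nucleon, so it is the more tightly bound nucleus.

Cu-65; 8.76 MeV/nucleon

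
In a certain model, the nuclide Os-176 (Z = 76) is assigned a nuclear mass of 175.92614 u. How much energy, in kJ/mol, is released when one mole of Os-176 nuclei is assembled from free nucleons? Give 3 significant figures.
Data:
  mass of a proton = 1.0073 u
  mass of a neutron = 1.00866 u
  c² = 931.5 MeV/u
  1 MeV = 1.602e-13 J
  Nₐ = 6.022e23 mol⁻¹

The nucleus contains 76 protons and 176 − 76 = 100 neutrons.
Mass of separated nucleons = 76(1.0073) + 100(1.00866) = 76.5548 + 100.86600 = 177.42080 u
Δm = 177.42080 − 175.92614 = 1.49466 u
Converting to energy: 1.49466 u × 931.5 MeV/u = 1392.28 MeV
Per nucleus in joules: 1392.28 MeV × 1.602e-13 J/MeV = 2.2304e-10 J
Per mole: 2.2304e-10 J × 6.022e23 mol⁻¹ = 1.3431e+14 J/mol

1.34e+11 kJ/mol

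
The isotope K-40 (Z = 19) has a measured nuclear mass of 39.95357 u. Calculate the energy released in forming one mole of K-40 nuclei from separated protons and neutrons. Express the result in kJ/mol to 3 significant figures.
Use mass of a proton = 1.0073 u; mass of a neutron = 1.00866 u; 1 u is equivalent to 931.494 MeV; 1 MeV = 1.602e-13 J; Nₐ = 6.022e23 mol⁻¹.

3.30e+10 kJ/mol

Total constituent mass: 19 × 1.0073 + 21 × 1.00866 = 40.32056 u
The mass defect is 40.32056 − 39.95357 = 0.36699 u.
Binding energy = Δm·c² = 0.36699 × 931.494 MeV/u = 341.849 MeV
Per nucleus in joules: 341.849 MeV × 1.602e-13 J/MeV = 5.4764e-11 J
Per mole: 5.4764e-11 J × 6.022e23 mol⁻¹ = 3.2979e+13 J/mol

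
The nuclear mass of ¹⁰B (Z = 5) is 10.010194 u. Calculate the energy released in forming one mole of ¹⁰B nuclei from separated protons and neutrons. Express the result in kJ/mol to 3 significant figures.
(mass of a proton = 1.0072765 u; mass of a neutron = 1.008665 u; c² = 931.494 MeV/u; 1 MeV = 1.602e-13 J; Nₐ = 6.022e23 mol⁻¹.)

6.25e+09 kJ/mol

Total constituent mass: 5 × 1.0072765 + 5 × 1.008665 = 10.0797075 u
The mass defect is 10.0797075 − 10.010194 = 0.0695135 u.
E_B = 0.0695135 × 931.494 = 64.7514 MeV
Per nucleus in joules: 64.7514 MeV × 1.602e-13 J/MeV = 1.0373e-11 J
Per mole: 1.0373e-11 J × 6.022e23 mol⁻¹ = 6.2466e+12 J/mol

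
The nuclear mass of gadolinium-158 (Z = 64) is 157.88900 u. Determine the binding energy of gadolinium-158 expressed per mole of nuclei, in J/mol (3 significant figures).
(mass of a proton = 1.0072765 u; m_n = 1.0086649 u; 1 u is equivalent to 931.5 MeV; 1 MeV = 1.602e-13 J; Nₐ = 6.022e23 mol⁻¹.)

The nucleus contains 64 protons and 158 − 64 = 94 neutrons.
Total constituent mass: 64 × 1.0072765 + 94 × 1.0086649 = 159.2801966 u
The mass defect is 159.2801966 − 157.88900 = 1.3911966 u.
Binding energy = Δm·c² = 1.3911966 × 931.5 MeV/u = 1295.90 MeV
Per nucleus in joules: 1295.90 MeV × 1.602e-13 J/MeV = 2.0760e-10 J
Per mole: 2.0760e-10 J × 6.022e23 mol⁻¹ = 1.2502e+14 J/mol

1.25e+14 J/mol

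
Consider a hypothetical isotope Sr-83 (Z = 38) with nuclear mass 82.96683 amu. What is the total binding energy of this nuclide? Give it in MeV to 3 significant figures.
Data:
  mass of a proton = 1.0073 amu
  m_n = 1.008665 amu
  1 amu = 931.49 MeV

653 MeV

Mass of separated nucleons = 38(1.0073) + 45(1.008665) = 38.2774 + 45.389925 = 83.667325 amu
The mass defect is 83.667325 − 82.96683 = 0.700495 amu.
E_B = 0.700495 × 931.49 = 652.504 MeV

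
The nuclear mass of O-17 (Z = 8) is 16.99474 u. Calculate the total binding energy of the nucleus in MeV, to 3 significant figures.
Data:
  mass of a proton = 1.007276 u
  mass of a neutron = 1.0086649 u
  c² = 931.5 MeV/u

Σm = 8·m_p + 9·m_n = 8.058208 + 9.0779841 = 17.1361921 u
The mass defect is 17.1361921 − 16.99474 = 0.1414521 u.
Converting to energy: 0.1414521 u × 931.5 MeV/u = 131.763 MeV

132 MeV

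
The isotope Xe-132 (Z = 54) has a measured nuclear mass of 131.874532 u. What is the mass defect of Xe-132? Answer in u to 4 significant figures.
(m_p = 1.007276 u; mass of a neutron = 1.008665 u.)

The nucleus contains 54 protons and 132 − 54 = 78 neutrons.
Σm = 54·m_p + 78·m_n = 54.392904 + 78.675870 = 133.068774 u
Δm = 133.068774 − 131.874532 = 1.194242 u

1.194 u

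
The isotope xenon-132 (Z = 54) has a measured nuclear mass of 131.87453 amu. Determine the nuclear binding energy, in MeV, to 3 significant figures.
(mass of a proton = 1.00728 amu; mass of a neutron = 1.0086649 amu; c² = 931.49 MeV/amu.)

With 54 protons and 78 neutrons (A = 132):
Mass of separated nucleons = 54(1.00728) + 78(1.0086649) = 54.39312 + 78.6758622 = 133.0689822 amu
Δm = 133.0689822 − 131.87453 = 1.1944522 amu
E_B = 1.1944522 × 931.49 = 1112.62 MeV

1110 MeV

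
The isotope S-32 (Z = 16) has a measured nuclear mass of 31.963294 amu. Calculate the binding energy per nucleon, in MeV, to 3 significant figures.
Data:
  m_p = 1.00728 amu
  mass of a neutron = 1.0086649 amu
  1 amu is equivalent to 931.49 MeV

The nucleus contains 16 protons and 32 − 16 = 16 neutrons.
Σm = 16·m_p + 16·m_n = 16.11648 + 16.1386384 = 32.2551184 amu
The mass defect is 32.2551184 − 31.963294 = 0.2918244 amu.
E_B = 0.2918244 × 931.49 = 271.8315 MeV
Per nucleon: 271.8315 / 32 = 8.4947 MeV

8.49 MeV/nucleon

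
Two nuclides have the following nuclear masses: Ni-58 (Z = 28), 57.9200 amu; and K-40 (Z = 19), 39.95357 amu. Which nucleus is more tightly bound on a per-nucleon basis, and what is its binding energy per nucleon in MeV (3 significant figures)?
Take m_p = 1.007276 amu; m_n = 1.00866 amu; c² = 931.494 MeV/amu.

Ni-58; 8.73 MeV/nucleon

Ni-58: Σm = 28(1.007276) + 30(1.00866) = 58.463528 amu; Δm = 0.543528 amu; E_B = 506.29 MeV; E_B/A = 8.729 MeV
K-40: Σm = 19(1.007276) + 21(1.00866) = 40.320104 amu; Δm = 0.366534 amu; E_B = 341.42 MeV; E_B/A = 8.536 MeV
Ni-58 has the higher binding energy per nucleon, so it is the more tightly bound nucleus.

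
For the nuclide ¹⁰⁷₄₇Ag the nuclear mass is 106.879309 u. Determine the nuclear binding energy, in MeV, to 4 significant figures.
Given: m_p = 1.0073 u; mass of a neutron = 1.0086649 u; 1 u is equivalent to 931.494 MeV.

Mass of separated nucleons = 47(1.0073) + 60(1.0086649) = 47.3431 + 60.5198940 = 107.8629940 u
Mass defect Δm = 107.8629940 − 106.879309 = 0.9836850 u
Binding energy = Δm·c² = 0.9836850 × 931.494 MeV/u = 916.297 MeV

916.3 MeV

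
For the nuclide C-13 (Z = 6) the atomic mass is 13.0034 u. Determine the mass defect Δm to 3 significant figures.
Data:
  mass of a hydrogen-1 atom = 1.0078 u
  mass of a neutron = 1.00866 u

With 6 protons and 7 neutrons (A = 13):
Total constituent mass: 6 × 1.0078 + 7 × 1.00866 = 13.10742 u
Δm = 13.10742 − 13.0034 = 0.10402 u

0.104 u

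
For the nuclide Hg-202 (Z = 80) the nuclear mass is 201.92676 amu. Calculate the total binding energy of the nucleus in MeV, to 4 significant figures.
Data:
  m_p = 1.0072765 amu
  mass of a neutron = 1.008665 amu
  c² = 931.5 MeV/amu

1595 MeV

Σm = 80·m_p + 122·m_n = 80.5821200 + 123.057130 = 203.6392500 amu
Mass defect Δm = 203.6392500 − 201.92676 = 1.7124900 amu
Binding energy = Δm·c² = 1.7124900 × 931.5 MeV/amu = 1595.18 MeV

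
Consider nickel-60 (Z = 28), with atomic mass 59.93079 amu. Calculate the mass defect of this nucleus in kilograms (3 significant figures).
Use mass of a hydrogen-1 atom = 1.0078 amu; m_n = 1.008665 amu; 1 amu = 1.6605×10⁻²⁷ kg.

Σm = 28·m(¹H) + 32·m_n = 28.2184 + 32.277280 = 60.495680 amu
Mass defect Δm = 60.495680 − 59.93079 = 0.564890 amu
In SI units: 0.564890 amu × 1.6605×10⁻²⁷ kg/amu = 9.3800e-28 kg

9.38e-28 kg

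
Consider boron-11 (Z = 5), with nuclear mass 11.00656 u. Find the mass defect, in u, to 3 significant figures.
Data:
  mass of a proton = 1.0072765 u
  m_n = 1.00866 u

Z = 5, so N = A − Z = 11 − 5 = 6.
Mass of separated nucleons = 5(1.0072765) + 6(1.00866) = 5.0363825 + 6.05196 = 11.0883425 u
Δm = 11.0883425 − 11.00656 = 0.0817825 u

0.0818 u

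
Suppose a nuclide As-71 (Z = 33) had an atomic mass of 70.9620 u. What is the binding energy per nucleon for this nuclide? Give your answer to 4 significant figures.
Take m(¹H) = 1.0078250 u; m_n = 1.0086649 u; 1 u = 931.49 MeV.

The nucleus contains 33 protons and 71 − 33 = 38 neutrons.
Mass of separated nucleons = 33(1.0078250) + 38(1.0086649) = 33.2582250 + 38.3292662 = 71.5874912 u
Mass defect Δm = 71.5874912 − 70.9620 = 0.6254912 u
Binding energy = Δm·c² = 0.6254912 × 931.49 MeV/u = 582.639 MeV
Per nucleon: 582.639 / 71 = 8.206 MeV

8.206 MeV/nucleon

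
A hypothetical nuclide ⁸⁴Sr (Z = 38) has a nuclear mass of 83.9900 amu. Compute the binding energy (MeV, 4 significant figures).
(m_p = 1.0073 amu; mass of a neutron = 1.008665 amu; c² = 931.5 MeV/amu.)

The nucleus contains 38 protons and 84 − 38 = 46 neutrons.
Mass of separated nucleons = 38(1.0073) + 46(1.008665) = 38.2774 + 46.398590 = 84.675990 amu
The mass defect is 84.675990 − 83.9900 = 0.685990 amu.
E_B = 0.685990 × 931.5 = 639.000 MeV

639.0 MeV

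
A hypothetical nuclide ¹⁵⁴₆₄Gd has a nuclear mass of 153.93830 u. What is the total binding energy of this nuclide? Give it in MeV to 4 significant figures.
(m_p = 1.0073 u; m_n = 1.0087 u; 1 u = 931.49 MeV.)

With 64 protons and 90 neutrons (A = 154):
Total constituent mass: 64 × 1.0073 + 90 × 1.0087 = 155.2502 u
The mass defect is 155.2502 − 153.93830 = 1.31190 u.
E_B = 1.31190 × 931.49 = 1222.02 MeV

1222 MeV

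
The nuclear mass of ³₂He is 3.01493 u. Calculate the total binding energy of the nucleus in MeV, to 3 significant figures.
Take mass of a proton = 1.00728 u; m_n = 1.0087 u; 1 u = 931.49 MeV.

Σm = 2·m_p + 1·m_n = 2.01456 + 1.0087 = 3.02326 u
Mass defect Δm = 3.02326 − 3.01493 = 0.00833 u
E_B = 0.00833 × 931.49 = 7.75931 MeV

7.76 MeV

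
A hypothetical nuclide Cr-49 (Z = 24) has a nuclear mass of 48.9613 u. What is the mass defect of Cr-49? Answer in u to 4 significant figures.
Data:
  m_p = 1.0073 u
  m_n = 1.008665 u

Σm = 24·m_p + 25·m_n = 24.1752 + 25.216625 = 49.391825 u
Δm = 49.391825 − 48.9613 = 0.430525 u

0.4305 u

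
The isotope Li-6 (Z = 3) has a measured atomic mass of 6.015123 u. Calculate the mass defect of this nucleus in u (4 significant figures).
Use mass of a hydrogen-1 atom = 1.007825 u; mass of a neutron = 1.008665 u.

Mass of separated nucleons = 3(1.007825) + 3(1.008665) = 3.023475 + 3.025995 = 6.049470 u
Mass defect Δm = 6.049470 − 6.015123 = 0.034347 u

0.03435 u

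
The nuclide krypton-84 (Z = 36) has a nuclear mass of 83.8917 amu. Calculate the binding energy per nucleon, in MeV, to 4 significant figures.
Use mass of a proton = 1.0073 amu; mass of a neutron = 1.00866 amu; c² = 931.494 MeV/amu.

Z = 36, so N = A − Z = 84 − 36 = 48.
Mass of separated nucleons = 36(1.0073) + 48(1.00866) = 36.2628 + 48.41568 = 84.67848 amu
Δm = 84.67848 − 83.8917 = 0.78678 amu
E_B = 0.78678 × 931.494 = 732.881 MeV
BE/A = 732.881 MeV / 84 = 8.725 MeV/nucleon

8.725 MeV/nucleon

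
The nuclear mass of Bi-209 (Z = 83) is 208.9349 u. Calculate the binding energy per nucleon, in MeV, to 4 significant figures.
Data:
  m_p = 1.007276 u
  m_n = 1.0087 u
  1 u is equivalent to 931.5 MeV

With 83 protons and 126 neutrons (A = 209):
Σm = 83·m_p + 126·m_n = 83.603908 + 127.0962 = 210.700108 u
Mass defect Δm = 210.700108 − 208.9349 = 1.765208 u
Binding energy = Δm·c² = 1.765208 × 931.5 MeV/u = 1644.29 MeV
BE/A = 1644.29 MeV / 209 = 7.867 MeV/nucleon

7.867 MeV/nucleon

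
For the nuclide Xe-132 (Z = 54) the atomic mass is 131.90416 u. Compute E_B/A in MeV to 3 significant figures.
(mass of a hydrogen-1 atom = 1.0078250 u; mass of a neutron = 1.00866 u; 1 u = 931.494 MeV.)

Z = 54, so N = A − Z = 132 − 54 = 78.
Σm = 54·m(¹H) + 78·m_n = 54.4225500 + 78.67548 = 133.0980300 u
Δm = 133.0980300 − 131.90416 = 1.1938700 u
E_B = 1.1938700 × 931.494 = 1112.083 MeV
BE/A = 1112.083 MeV / 132 = 8.4249 MeV/nucleon

8.42 MeV/nucleon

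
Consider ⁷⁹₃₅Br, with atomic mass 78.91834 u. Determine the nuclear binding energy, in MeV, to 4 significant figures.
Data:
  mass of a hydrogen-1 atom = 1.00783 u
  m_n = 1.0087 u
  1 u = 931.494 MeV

Mass of separated nucleons = 35(1.00783) + 44(1.0087) = 35.27405 + 44.3828 = 79.65685 u
Δm = 79.65685 − 78.91834 = 0.73851 u
Converting to energy: 0.73851 u × 931.494 MeV/u = 687.918 MeV

687.9 MeV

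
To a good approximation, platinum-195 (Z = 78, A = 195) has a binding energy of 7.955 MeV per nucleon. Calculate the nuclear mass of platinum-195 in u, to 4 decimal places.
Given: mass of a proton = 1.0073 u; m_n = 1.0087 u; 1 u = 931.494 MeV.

Total binding energy = 195 × 7.955 = 1551.225 MeV
Mass defect = 1551.225 MeV / (931.494 MeV/u) = 1.665309 u
Constituent mass = 78(1.0073) + 117(1.0087) = 196.5873 u
Nuclear mass = 196.5873 − 1.665309 = 194.921991 u ≈ 194.9220 u (to 4 decimal places)

194.9220 u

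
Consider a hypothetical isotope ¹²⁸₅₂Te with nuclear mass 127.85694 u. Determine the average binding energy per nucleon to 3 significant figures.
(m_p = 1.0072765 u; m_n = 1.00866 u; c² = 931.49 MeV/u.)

8.58 MeV/nucleon

The nucleus contains 52 protons and 128 − 52 = 76 neutrons.
Total constituent mass: 52 × 1.0072765 + 76 × 1.00866 = 129.0365380 u
Δm = 129.0365380 − 127.85694 = 1.1795980 u
Binding energy = Δm·c² = 1.1795980 × 931.49 MeV/u = 1098.78 MeV
BE/A = 1098.78 MeV / 128 = 8.584 MeV/nucleon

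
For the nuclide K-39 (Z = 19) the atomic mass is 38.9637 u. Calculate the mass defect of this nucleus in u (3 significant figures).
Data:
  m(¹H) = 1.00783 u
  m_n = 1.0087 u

0.359 u

Total constituent mass: 19 × 1.00783 + 20 × 1.0087 = 39.32277 u
Mass defect Δm = 39.32277 − 38.9637 = 0.35907 u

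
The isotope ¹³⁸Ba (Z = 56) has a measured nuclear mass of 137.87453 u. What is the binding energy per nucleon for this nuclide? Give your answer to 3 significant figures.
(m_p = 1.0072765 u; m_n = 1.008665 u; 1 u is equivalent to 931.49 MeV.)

8.39 MeV/nucleon

Mass of separated nucleons = 56(1.0072765) + 82(1.008665) = 56.4074840 + 82.710530 = 139.1180140 u
The mass defect is 139.1180140 − 137.87453 = 1.2434840 u.
Converting to energy: 1.2434840 u × 931.49 MeV/u = 1158.29 MeV
Per nucleon: 1158.29 / 138 = 8.393 MeV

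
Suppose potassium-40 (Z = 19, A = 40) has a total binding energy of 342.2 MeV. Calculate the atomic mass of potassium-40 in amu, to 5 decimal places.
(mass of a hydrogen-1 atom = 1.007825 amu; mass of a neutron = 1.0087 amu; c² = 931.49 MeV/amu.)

Mass defect = 342.2 MeV / (931.49 MeV/amu) = 0.3673684 amu
Constituent mass = 19(1.007825) + 21(1.0087) = 40.331375 amu
Atomic mass = 40.331375 − 0.3673684 = 39.9640066 amu ≈ 39.96401 amu (to 5 decimal places)

39.96401 amu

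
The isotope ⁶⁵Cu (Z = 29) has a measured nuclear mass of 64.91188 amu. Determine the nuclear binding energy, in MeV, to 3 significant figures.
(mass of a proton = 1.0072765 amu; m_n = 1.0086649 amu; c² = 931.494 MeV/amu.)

569 MeV

Total constituent mass: 29 × 1.0072765 + 36 × 1.0086649 = 65.5229549 amu
Δm = 65.5229549 − 64.91188 = 0.6110749 amu
E_B = 0.6110749 × 931.494 = 569.213 MeV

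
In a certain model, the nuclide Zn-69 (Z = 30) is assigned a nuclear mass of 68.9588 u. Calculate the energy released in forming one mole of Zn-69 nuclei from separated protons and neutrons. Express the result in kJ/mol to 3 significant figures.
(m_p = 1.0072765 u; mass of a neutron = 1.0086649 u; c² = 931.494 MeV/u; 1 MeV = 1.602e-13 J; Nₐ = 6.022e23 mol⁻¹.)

Total constituent mass: 30 × 1.0072765 + 39 × 1.0086649 = 69.5562261 u
Δm = 69.5562261 − 68.9588 = 0.5974261 u
E_B = 0.5974261 × 931.494 = 556.499 MeV
Per nucleus in joules: 556.499 MeV × 1.602e-13 J/MeV = 8.9151e-11 J
Per mole: 8.9151e-11 J × 6.022e23 mol⁻¹ = 5.3687e+13 J/mol

5.37e+10 kJ/mol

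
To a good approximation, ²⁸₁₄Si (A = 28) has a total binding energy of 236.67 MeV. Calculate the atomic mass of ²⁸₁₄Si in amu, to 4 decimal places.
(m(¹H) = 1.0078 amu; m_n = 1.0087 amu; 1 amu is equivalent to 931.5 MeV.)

Mass defect = 236.67 MeV / (931.5 MeV/amu) = 0.254074 amu
Constituent mass = 14(1.0078) + 14(1.0087) = 28.2310 amu
Atomic mass = 28.2310 − 0.254074 = 27.976926 amu ≈ 27.9769 amu (to 4 decimal places)

27.9769 amu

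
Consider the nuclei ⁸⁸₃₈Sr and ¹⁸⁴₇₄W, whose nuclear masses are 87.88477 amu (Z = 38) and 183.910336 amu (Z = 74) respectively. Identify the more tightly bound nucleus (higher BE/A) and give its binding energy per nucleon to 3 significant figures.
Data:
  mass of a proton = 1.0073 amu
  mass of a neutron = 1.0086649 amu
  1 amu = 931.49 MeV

⁸⁸₃₈Sr: Σm = 38(1.0073) + 50(1.0086649) = 88.7106450 amu; Δm = 0.8258750 amu; E_B = 769.29 MeV; E_B/A = 8.742 MeV
¹⁸⁴₇₄W: Σm = 74(1.0073) + 110(1.0086649) = 185.4933390 amu; Δm = 1.5830030 amu; E_B = 1474.6 MeV; E_B/A = 8.014 MeV
⁸⁸₃₈Sr has the higher binding energy per nucleon, so it is the more tightly bound nucleus.

⁸⁸₃₈Sr; 8.74 MeV/nucleon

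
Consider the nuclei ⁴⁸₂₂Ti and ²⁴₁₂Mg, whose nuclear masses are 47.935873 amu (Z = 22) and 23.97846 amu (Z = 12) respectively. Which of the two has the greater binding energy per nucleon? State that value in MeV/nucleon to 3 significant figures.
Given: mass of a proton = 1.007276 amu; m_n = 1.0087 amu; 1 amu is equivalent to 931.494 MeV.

⁴⁸₂₂Ti: Σm = 22(1.007276) + 26(1.0087) = 48.386272 amu; Δm = 0.450399 amu; E_B = 419.54 MeV; E_B/A = 8.740 MeV
²⁴₁₂Mg: Σm = 12(1.007276) + 12(1.0087) = 24.191712 amu; Δm = 0.213252 amu; E_B = 198.64 MeV; E_B/A = 8.277 MeV
⁴⁸₂₂Ti has the higher binding energy per nucleon, so it is the more tightly bound nucleus.

⁴⁸₂₂Ti; 8.74 MeV/nucleon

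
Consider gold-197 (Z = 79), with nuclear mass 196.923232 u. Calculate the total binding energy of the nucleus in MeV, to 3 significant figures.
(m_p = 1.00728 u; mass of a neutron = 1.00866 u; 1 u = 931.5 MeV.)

With 79 protons and 118 neutrons (A = 197):
Mass of separated nucleons = 79(1.00728) + 118(1.00866) = 79.57512 + 119.02188 = 198.59700 u
The mass defect is 198.59700 − 196.923232 = 1.673768 u.
E_B = 1.673768 × 931.5 = 1559.11 MeV

1560 MeV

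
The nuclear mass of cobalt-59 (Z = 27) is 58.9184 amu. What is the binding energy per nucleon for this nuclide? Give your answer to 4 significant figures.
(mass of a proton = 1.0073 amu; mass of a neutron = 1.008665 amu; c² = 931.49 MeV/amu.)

With 27 protons and 32 neutrons (A = 59):
Mass of separated nucleons = 27(1.0073) + 32(1.008665) = 27.1971 + 32.277280 = 59.474380 amu
The mass defect is 59.474380 − 58.9184 = 0.555980 amu.
Binding energy = Δm·c² = 0.555980 × 931.49 MeV/amu = 517.890 MeV
Dividing by A = 59 gives 8.778 MeV per nucleon.

8.778 MeV/nucleon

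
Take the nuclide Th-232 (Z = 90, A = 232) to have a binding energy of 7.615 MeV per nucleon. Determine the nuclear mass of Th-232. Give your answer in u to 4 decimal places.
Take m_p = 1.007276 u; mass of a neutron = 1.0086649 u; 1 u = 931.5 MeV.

Total binding energy = 232 × 7.615 = 1766.680 MeV
Mass defect = 1766.680 MeV / (931.5 MeV/u) = 1.896597 u
Constituent mass = 90(1.007276) + 142(1.0086649) = 233.8852558 u
Nuclear mass = 233.8852558 − 1.896597 = 231.9886588 u ≈ 231.9887 u (to 4 decimal places)

231.9887 u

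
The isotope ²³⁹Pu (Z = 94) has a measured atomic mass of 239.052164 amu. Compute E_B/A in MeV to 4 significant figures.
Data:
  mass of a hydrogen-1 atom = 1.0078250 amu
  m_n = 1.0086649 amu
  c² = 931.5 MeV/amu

7.560 MeV/nucleon

Z = 94, so N = A − Z = 239 − 94 = 145.
Mass of separated nucleons = 94(1.0078250) + 145(1.0086649) = 94.7355500 + 146.2564105 = 240.9919605 amu
Mass defect Δm = 240.9919605 − 239.052164 = 1.9397965 amu
Binding energy = Δm·c² = 1.9397965 × 931.5 MeV/amu = 1806.92 MeV
Per nucleon: 1806.92 / 239 = 7.560 MeV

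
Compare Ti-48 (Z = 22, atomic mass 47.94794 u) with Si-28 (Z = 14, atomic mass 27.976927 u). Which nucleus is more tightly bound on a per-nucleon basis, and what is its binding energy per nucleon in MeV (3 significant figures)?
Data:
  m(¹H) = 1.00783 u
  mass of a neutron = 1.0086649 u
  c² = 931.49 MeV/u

Ti-48; 8.73 MeV/nucleon

Ti-48: Σm = 22(1.00783) + 26(1.0086649) = 48.3975474 u; Δm = 0.4496074 u; E_B = 418.80 MeV; E_B/A = 8.725 MeV
Si-28: Σm = 14(1.00783) + 14(1.0086649) = 28.2309286 u; Δm = 0.2540016 u; E_B = 236.60 MeV; E_B/A = 8.450 MeV
Ti-48 has the higher binding energy per nucleon, so it is the more tightly bound nucleus.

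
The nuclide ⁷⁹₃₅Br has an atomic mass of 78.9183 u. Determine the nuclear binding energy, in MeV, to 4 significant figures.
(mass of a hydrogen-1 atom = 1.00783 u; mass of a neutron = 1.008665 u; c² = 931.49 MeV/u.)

With 35 protons and 44 neutrons (A = 79):
Mass of separated nucleons = 35(1.00783) + 44(1.008665) = 35.27405 + 44.381260 = 79.655310 u
Mass defect Δm = 79.655310 − 78.9183 = 0.737010 u
E_B = 0.737010 × 931.49 = 686.517 MeV

686.5 MeV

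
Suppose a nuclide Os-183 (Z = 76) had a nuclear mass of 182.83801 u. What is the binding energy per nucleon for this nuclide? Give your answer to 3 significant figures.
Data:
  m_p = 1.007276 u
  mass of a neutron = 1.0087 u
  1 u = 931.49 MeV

Z = 76, so N = A − Z = 183 − 76 = 107.
Σm = 76·m_p + 107·m_n = 76.552976 + 107.9309 = 184.483876 u
The mass defect is 184.483876 − 182.83801 = 1.645866 u.
Binding energy = Δm·c² = 1.645866 × 931.49 MeV/u = 1533.11 MeV
BE/A = 1533.11 MeV / 183 = 8.378 MeV/nucleon

8.38 MeV/nucleon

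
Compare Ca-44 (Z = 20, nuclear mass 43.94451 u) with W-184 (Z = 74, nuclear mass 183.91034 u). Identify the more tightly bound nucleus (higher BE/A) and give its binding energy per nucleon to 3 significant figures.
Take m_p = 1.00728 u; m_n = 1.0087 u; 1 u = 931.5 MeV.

Ca-44: Σm = 20(1.00728) + 24(1.0087) = 44.35440 u; Δm = 0.40989 u; E_B = 381.81 MeV; E_B/A = 8.678 MeV
W-184: Σm = 74(1.00728) + 110(1.0087) = 185.49572 u; Δm = 1.58538 u; E_B = 1476.8 MeV; E_B/A = 8.026 MeV
Ca-44 has the higher binding energy per nucleon, so it is the more tightly bound nucleus.

Ca-44; 8.68 MeV/nucleon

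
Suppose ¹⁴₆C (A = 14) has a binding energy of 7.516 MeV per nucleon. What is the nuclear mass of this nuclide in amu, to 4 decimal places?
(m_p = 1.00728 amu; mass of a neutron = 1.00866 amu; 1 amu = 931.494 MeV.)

14.0000 amu

Total binding energy = 14 × 7.516 = 105.224 MeV
Mass defect = 105.224 MeV / (931.494 MeV/amu) = 0.112963 amu
Constituent mass = 6(1.00728) + 8(1.00866) = 14.11296 amu
Nuclear mass = 14.11296 − 0.112963 = 13.999997 amu ≈ 14.0000 amu (to 4 decimal places)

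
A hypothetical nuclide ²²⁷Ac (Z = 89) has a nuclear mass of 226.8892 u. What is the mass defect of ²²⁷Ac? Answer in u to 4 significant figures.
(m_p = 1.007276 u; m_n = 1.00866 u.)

Σm = 89·m_p + 138·m_n = 89.647564 + 139.19508 = 228.842644 u
Mass defect Δm = 228.842644 − 226.8892 = 1.953444 u

1.953 u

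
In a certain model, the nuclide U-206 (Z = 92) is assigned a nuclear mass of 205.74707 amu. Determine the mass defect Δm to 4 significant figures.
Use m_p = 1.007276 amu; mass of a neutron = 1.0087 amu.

With 92 protons and 114 neutrons (A = 206):
Total constituent mass: 92 × 1.007276 + 114 × 1.0087 = 207.661192 amu
Mass defect Δm = 207.661192 − 205.74707 = 1.914122 amu

1.914 amu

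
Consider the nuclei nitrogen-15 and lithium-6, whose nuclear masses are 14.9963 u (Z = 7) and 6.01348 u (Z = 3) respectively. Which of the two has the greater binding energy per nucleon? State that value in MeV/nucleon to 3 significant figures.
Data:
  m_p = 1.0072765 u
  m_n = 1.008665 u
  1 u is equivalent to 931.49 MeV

nitrogen-15: Σm = 7(1.0072765) + 8(1.008665) = 15.1202555 u; Δm = 0.1239555 u; E_B = 115.463 MeV; E_B/A = 7.698 MeV
lithium-6: Σm = 3(1.0072765) + 3(1.008665) = 6.0478245 u; Δm = 0.0343445 u; E_B = 31.992 MeV; E_B/A = 5.332 MeV
nitrogen-15 has the higher binding energy per nucleon, so it is the more tightly bound nucleus.

nitrogen-15; 7.70 MeV/nucleon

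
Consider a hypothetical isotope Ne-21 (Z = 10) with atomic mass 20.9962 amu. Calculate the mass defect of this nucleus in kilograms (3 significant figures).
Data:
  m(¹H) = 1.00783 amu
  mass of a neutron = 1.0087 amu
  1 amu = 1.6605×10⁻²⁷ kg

With 10 protons and 11 neutrons (A = 21):
Total constituent mass: 10 × 1.00783 + 11 × 1.0087 = 21.17400 amu
The mass defect is 21.17400 − 20.9962 = 0.17780 amu.
In SI units: 0.17780 amu × 1.6605×10⁻²⁷ kg/amu = 2.9524e-28 kg

2.95e-28 kg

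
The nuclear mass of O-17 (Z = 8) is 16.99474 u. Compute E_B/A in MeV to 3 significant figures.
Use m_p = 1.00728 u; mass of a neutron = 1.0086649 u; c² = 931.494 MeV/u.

The nucleus contains 8 protons and 17 − 8 = 9 neutrons.
Total constituent mass: 8 × 1.00728 + 9 × 1.0086649 = 17.1362241 u
Mass defect Δm = 17.1362241 − 16.99474 = 0.1414841 u
Converting to energy: 0.1414841 u × 931.494 MeV/u = 131.792 MeV
BE/A = 131.792 MeV / 17 = 7.752 MeV/nucleon

7.75 MeV/nucleon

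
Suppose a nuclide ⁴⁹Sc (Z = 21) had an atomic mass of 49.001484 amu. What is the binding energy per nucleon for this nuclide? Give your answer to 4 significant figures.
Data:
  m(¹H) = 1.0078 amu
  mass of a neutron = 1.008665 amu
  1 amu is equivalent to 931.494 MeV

Mass of separated nucleons = 21(1.0078) + 28(1.008665) = 21.1638 + 28.242620 = 49.406420 amu
Mass defect Δm = 49.406420 − 49.001484 = 0.404936 amu
Binding energy = Δm·c² = 0.404936 × 931.494 MeV/amu = 377.195 MeV
Dividing by A = 49 gives 7.698 MeV per nucleon.

7.698 MeV/nucleon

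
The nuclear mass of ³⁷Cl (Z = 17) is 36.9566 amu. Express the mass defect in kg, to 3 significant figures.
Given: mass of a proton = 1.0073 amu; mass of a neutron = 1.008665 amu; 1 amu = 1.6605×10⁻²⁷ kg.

Total constituent mass: 17 × 1.0073 + 20 × 1.008665 = 37.297400 amu
Δm = 37.297400 − 36.9566 = 0.340800 amu
In SI units: 0.340800 amu × 1.6605×10⁻²⁷ kg/amu = 5.6590e-28 kg

5.66e-28 kg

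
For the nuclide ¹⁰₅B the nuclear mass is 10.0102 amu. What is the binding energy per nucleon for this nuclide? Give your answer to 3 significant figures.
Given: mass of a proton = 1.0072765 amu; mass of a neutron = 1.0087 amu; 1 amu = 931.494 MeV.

Z = 5, so N = A − Z = 10 − 5 = 5.
Mass of separated nucleons = 5(1.0072765) + 5(1.0087) = 5.0363825 + 5.0435 = 10.0798825 amu
The mass defect is 10.0798825 − 10.0102 = 0.0696825 amu.
Converting to energy: 0.0696825 amu × 931.494 MeV/amu = 64.9088 MeV
BE/A = 64.9088 MeV / 10 = 6.491 MeV/nucleon

6.49 MeV/nucleon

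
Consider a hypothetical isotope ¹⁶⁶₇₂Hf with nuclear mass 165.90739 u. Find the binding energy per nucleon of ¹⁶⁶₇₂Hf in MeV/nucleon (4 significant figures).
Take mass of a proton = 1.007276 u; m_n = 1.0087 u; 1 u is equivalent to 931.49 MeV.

Σm = 72·m_p + 94·m_n = 72.523872 + 94.8178 = 167.341672 u
Δm = 167.341672 − 165.90739 = 1.434282 u
Binding energy = Δm·c² = 1.434282 × 931.49 MeV/u = 1336.02 MeV
BE/A = 1336.02 MeV / 166 = 8.048 MeV/nucleon

8.048 MeV/nucleon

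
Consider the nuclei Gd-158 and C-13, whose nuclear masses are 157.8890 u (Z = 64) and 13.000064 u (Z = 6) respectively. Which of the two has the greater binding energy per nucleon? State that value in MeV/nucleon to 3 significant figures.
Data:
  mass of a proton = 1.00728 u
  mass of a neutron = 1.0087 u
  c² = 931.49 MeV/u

Gd-158: Σm = 64(1.00728) + 94(1.0087) = 159.28372 u; Δm = 1.39472 u; E_B = 1299.2 MeV; E_B/A = 8.223 MeV
C-13: Σm = 6(1.00728) + 7(1.0087) = 13.10458 u; Δm = 0.104516 u; E_B = 97.356 MeV; E_B/A = 7.489 MeV
Gd-158 has the higher binding energy per nucleon, so it is the more tightly bound nucleus.

Gd-158; 8.22 MeV/nucleon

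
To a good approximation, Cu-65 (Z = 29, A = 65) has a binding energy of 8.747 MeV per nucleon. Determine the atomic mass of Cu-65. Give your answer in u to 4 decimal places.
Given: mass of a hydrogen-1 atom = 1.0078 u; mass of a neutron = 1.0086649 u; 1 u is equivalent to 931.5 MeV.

Total binding energy = 65 × 8.747 = 568.555 MeV
Mass defect = 568.555 MeV / (931.5 MeV/u) = 0.610365 u
Constituent mass = 29(1.0078) + 36(1.0086649) = 65.5381364 u
Atomic mass = 65.5381364 − 0.610365 = 64.9277714 u ≈ 64.9278 u (to 4 decimal places)

64.9278 u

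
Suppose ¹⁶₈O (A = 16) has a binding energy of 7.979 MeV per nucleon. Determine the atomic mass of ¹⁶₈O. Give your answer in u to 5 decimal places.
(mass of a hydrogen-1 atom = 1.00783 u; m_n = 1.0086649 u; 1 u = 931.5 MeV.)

Total binding energy = 16 × 7.979 = 127.664 MeV
Mass defect = 127.664 MeV / (931.5 MeV/u) = 0.1370521 u
Constituent mass = 8(1.00783) + 8(1.0086649) = 16.1319592 u
Atomic mass = 16.1319592 − 0.1370521 = 15.9949071 u ≈ 15.99491 u (to 5 decimal places)

15.99491 u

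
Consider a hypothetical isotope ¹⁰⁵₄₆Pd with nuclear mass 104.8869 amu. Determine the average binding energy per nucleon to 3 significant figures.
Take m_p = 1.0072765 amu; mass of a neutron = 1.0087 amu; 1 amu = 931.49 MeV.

With 46 protons and 59 neutrons (A = 105):
Σm = 46·m_p + 59·m_n = 46.3347190 + 59.5133 = 105.8480190 amu
Mass defect Δm = 105.8480190 − 104.8869 = 0.9611190 amu
Binding energy = Δm·c² = 0.9611190 × 931.49 MeV/amu = 895.273 MeV
Dividing by A = 105 gives 8.526 MeV per nucleon.

8.53 MeV/nucleon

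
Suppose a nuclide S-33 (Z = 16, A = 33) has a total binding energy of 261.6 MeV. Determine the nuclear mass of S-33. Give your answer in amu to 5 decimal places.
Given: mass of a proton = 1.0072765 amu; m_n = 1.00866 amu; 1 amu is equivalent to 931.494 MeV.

32.98280 amu

Mass defect = 261.6 MeV / (931.494 MeV/amu) = 0.2808392 amu
Constituent mass = 16(1.0072765) + 17(1.00866) = 33.2636440 amu
Nuclear mass = 33.2636440 − 0.2808392 = 32.9828048 amu ≈ 32.98280 amu (to 5 decimal places)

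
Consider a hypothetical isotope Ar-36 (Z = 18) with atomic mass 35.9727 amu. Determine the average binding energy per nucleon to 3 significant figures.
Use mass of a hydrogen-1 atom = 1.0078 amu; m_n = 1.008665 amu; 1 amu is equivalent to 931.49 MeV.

Z = 18, so N = A − Z = 36 − 18 = 18.
Σm = 18·m(¹H) + 18·m_n = 18.1404 + 18.155970 = 36.296370 amu
Mass defect Δm = 36.296370 − 35.9727 = 0.323670 amu
E_B = 0.323670 × 931.49 = 301.495 MeV
Dividing by A = 36 gives 8.3749 MeV per nucleon.

8.37 MeV/nucleon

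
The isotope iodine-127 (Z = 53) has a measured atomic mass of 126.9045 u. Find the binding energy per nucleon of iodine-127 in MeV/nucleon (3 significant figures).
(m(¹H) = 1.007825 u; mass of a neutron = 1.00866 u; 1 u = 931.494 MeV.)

8.44 MeV/nucleon

The nucleus contains 53 protons and 127 − 53 = 74 neutrons.
Σm = 53·m(¹H) + 74·m_n = 53.414725 + 74.64084 = 128.055565 u
Δm = 128.055565 − 126.9045 = 1.151065 u
E_B = 1.151065 × 931.494 = 1072.21 MeV
Per nucleon: 1072.21 / 127 = 8.443 MeV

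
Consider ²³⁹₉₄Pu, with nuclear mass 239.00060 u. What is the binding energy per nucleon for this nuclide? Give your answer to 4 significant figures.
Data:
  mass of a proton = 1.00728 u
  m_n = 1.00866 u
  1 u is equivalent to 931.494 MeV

7.559 MeV/nucleon

Σm = 94·m_p + 145·m_n = 94.68432 + 146.25570 = 240.94002 u
The mass defect is 240.94002 − 239.00060 = 1.93942 u.
E_B = 1.93942 × 931.494 = 1806.56 MeV
BE/A = 1806.56 MeV / 239 = 7.559 MeV/nucleon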